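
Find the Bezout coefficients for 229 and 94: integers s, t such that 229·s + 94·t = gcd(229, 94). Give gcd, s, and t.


Euclidean algorithm on (229, 94) — divide until remainder is 0:
  229 = 2 · 94 + 41
  94 = 2 · 41 + 12
  41 = 3 · 12 + 5
  12 = 2 · 5 + 2
  5 = 2 · 2 + 1
  2 = 2 · 1 + 0
gcd(229, 94) = 1.
Track Bezout coefficients alongside the remainders: start with r₀ = 229 = a·1 + b·0 (s = 1, t = 0) and r₁ = 94 = a·0 + b·1 (s = 0, t = 1); each new remainder r_{k+1} = r_{k-1} − q_k·r_k inherits s_{k+1} = s_{k-1} − q_k·s_k, t_{k+1} = t_{k-1} − q_k·t_k, so r_k = a·s_k + b·t_k at every step:
  q = 2: r = 41, s = 1 − 2·0 = 1, t = 0 − 2·1 = -2  (check: 229·1 + 94·(-2) = 41)
  q = 2: r = 12, s = 0 − 2·1 = -2, t = 1 − 2·(-2) = 5  (check: 229·(-2) + 94·5 = 12)
  q = 3: r = 5, s = 1 − 3·(-2) = 7, t = -2 − 3·5 = -17  (check: 229·7 + 94·(-17) = 5)
  q = 2: r = 2, s = -2 − 2·7 = -16, t = 5 − 2·(-17) = 39  (check: 229·(-16) + 94·39 = 2)
  q = 2: r = 1, s = 7 − 2·(-16) = 39, t = -17 − 2·39 = -95  (check: 229·39 + 94·(-95) = 1)
The row with r = 1 (the gcd) gives the Bezout coefficients s = 39, t = -95.
Result: 229 · (39) + 94 · (-95) = 1.

gcd(229, 94) = 1; s = 39, t = -95 (check: 229·39 + 94·(-95) = 1).


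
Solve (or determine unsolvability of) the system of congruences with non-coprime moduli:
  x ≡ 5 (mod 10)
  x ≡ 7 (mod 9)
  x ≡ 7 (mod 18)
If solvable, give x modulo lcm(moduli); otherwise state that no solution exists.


Moduli 10, 9, 18 are not pairwise coprime, so CRT works modulo lcm(m_i) when all pairwise compatibility conditions hold.
Pairwise compatibility: gcd(m_i, m_j) must divide a_i - a_j for every pair.
Merge one congruence at a time:
  Start: x ≡ 5 (mod 10).
  Combine with x ≡ 7 (mod 9): gcd(10, 9) = 1; 7 - 5 = 2, which IS divisible by 1, so compatible.
    Write x = 5 + 10·t and substitute into x ≡ 7 (mod 9): 10·t ≡ 7 − 5 = 2 (mod 9).
    Reduce coefficients mod 9: 1·t ≡ 2 (mod 9).
    So t ≡ 2 (mod 9).
    Then x = 5 + 10·2 = 25, valid modulo lcm(10, 9) = 90: x ≡ 25 (mod 90).
  Combine with x ≡ 7 (mod 18): gcd(90, 18) = 18; 7 - 25 = -18, which IS divisible by 18, so compatible.
    Write x = 25 + 90·t and substitute into x ≡ 7 (mod 18): 90·t ≡ 7 − 25 = -18 (mod 18).
    Divide the congruence (and modulus) by g = 18: 5·t ≡ -1 (mod 1).
    Modulo 1 every t works; take t = 0.
    Then x = 25 + 90·0 = 25, valid modulo lcm(90, 18) = 90: x ≡ 25 (mod 90).
Verify: 25 mod 10 = 5, 25 mod 9 = 7, 25 mod 18 = 7.

x ≡ 25 (mod 90).


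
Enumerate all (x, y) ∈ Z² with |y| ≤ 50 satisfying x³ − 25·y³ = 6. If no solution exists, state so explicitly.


The equation is x³ - 25y³ = 6. For fixed y, x³ = 25·y³ + 6, so a solution requires the RHS to be a perfect cube.
Strategy: iterate y from -50 to 50, compute RHS = 25·y³ + 6, and check whether it is a (positive or negative) perfect cube.
Check small values of y:
  y = 0: RHS = 6 is not a perfect cube.
  y = 1: RHS = 31 is not a perfect cube.
  y = -1: RHS = -19 is not a perfect cube.
  y = 2: RHS = 206 is not a perfect cube.
  y = -2: RHS = -194 is not a perfect cube.
  y = 3: RHS = 681 is not a perfect cube.
  y = -3: RHS = -669 is not a perfect cube.
Continuing the search up to |y| = 50 finds no solutions either.
No (x, y) in the scanned range satisfies the equation.

No integer solutions with |y| ≤ 50.


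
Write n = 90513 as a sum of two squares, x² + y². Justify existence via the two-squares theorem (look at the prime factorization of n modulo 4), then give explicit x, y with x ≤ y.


Step 1: Factor n = 90513 = 3^2 · 89 · 113.
Step 2: Check the mod-4 condition on each prime factor: 3 ≡ 3 (mod 4), exponent 2 (must be even); 89 ≡ 1 (mod 4), exponent 1; 113 ≡ 1 (mod 4), exponent 1.
All primes ≡ 3 (mod 4) appear to even exponent (or don't appear), so by the two-squares theorem n IS expressible as a sum of two squares.
Step 3: Build a representation. Group n = k² · m with k = 3 and m = 89 · 113 = 10057 (a product of primes ≡ 1 (mod 4)); a representation of m scales to one of n via (k·x)² + (k·y)² = k²(x² + y²). Each prime p ≡ 1 (mod 4) is itself a sum of two squares; find a² by testing p − a² for a perfect square:
  89: 89 − 1² = 88, 89 − 2² = 85, 89 − 3² = 80, 89 − 4² = 73, 89 − 5² = 64 = 8² ⇒ 89 = 5² + 8².
  113: 113 − 1² = 112, 113 − 2² = 109, 113 − 3² = 104, 113 − 4² = 97, 113 − 5² = 88, 113 − 6² = 77, 113 − 7² = 64 = 8² ⇒ 113 = 7² + 8².
  Combine using the Brahmagupta–Fibonacci identity (a² + b²)(c² + d²) = (ac − bd)² + (ad + bc)² = (ac + bd)² + (ad − bc)²:
  89 · 113 = 10057: from (5² + 8²)(7² + 8²), take (5·7 − 8·8, 5·8 + 8·7) = (35 − 64, 40 + 56) = (-29, 96); dropping signs (only squares matter) gives (29, 96); check 29² + 96² = 841 + 9216 = 10057 ✓.
  Scale by k = 3: (3·29, 3·96) = (87, 288).
Step 4: Order so x ≤ y and verify: 87² + 288² = 7569 + 82944 = 90513 = n. ✓

n = 90513 = 87² + 288² (one valid representation with x ≤ y).


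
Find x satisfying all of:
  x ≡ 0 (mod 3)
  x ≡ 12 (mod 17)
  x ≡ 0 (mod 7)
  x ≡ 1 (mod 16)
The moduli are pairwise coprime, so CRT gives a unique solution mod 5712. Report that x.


Product of moduli M = 3 · 17 · 7 · 16 = 5712.
Merge one congruence at a time:
  Start: x ≡ 0 (mod 3).
  Combine with x ≡ 12 (mod 17); new modulus lcm = 51.
    Write x = 0 + 3·t and substitute into x ≡ 12 (mod 17): 3·t ≡ 12 − 0 = 12 (mod 17).
    The inverse of 3 mod 17 is 6 (since 3·6 = 18 = 1·17 + 1), so t ≡ 6·12 = 72 ≡ 4 (mod 17).
    Then x = 0 + 3·4 = 12, valid modulo lcm(3, 17) = 51: x ≡ 12 (mod 51).
  Combine with x ≡ 0 (mod 7); new modulus lcm = 357.
    Write x = 12 + 51·t and substitute into x ≡ 0 (mod 7): 51·t ≡ 0 − 12 = -12 (mod 7).
    Reduce coefficients mod 7: 2·t ≡ 2 (mod 7).
    The inverse of 2 mod 7 is 4 (since 2·4 = 8 = 1·7 + 1), so t ≡ 4·2 = 8 ≡ 1 (mod 7).
    Then x = 12 + 51·1 = 63, valid modulo lcm(51, 7) = 357: x ≡ 63 (mod 357).
  Combine with x ≡ 1 (mod 16); new modulus lcm = 5712.
    Write x = 63 + 357·t and substitute into x ≡ 1 (mod 16): 357·t ≡ 1 − 63 = -62 (mod 16).
    Reduce coefficients mod 16: 5·t ≡ 2 (mod 16).
    The inverse of 5 mod 16 is 13 (since 5·13 = 65 = 4·16 + 1), so t ≡ 13·2 = 26 ≡ 10 (mod 16).
    Then x = 63 + 357·10 = 3633, valid modulo lcm(357, 16) = 5712: x ≡ 3633 (mod 5712).
Verify against each original: 3633 mod 3 = 0, 3633 mod 17 = 12, 3633 mod 7 = 0, 3633 mod 16 = 1.

x ≡ 3633 (mod 5712).


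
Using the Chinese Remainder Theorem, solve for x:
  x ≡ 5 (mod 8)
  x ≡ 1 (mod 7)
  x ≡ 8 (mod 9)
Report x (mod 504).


Moduli 8, 7, 9 are pairwise coprime; by CRT there is a unique solution modulo M = 8 · 7 · 9 = 504.
Solve pairwise, accumulating the modulus:
  Start with x ≡ 5 (mod 8).
  Combine with x ≡ 1 (mod 7): since gcd(8, 7) = 1, we get a unique residue mod 56.
    Write x = 5 + 8·t and substitute into x ≡ 1 (mod 7): 8·t ≡ 1 − 5 = -4 (mod 7).
    Reduce coefficients mod 7: 1·t ≡ 3 (mod 7).
    So t ≡ 3 (mod 7).
    Then x = 5 + 8·3 = 29, valid modulo lcm(8, 7) = 56: x ≡ 29 (mod 56).
  Combine with x ≡ 8 (mod 9): since gcd(56, 9) = 1, we get a unique residue mod 504.
    Write x = 29 + 56·t and substitute into x ≡ 8 (mod 9): 56·t ≡ 8 − 29 = -21 (mod 9).
    Reduce coefficients mod 9: 2·t ≡ 6 (mod 9).
    The inverse of 2 mod 9 is 5 (since 2·5 = 10 = 1·9 + 1), so t ≡ 5·6 = 30 ≡ 3 (mod 9).
    Then x = 29 + 56·3 = 197, valid modulo lcm(56, 9) = 504: x ≡ 197 (mod 504).
Verify: 197 mod 8 = 5 ✓, 197 mod 7 = 1 ✓, 197 mod 9 = 8 ✓.

x ≡ 197 (mod 504).


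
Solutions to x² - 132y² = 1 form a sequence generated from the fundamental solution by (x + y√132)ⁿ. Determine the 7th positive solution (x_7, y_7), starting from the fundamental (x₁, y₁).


Step 1: Find the fundamental solution (x₁, y₁) of x² - 132y² = 1.
  Expand √132 as a continued fraction. a₀ = ⌊√132⌋ = 11; iterate m_{k+1} = d_k·a_k − m_k, d_{k+1} = (132 − m_{k+1}²)/d_k, a_{k+1} = ⌊(a₀ + m_{k+1})/d_{k+1}⌋ (starting m₀ = 0, d₀ = 1), with convergents p_k = a_k·p_{k-1} + p_{k-2}, q_k = a_k·q_{k-1} + q_{k-2} (p₋₁ = 1, q₋₁ = 0):
  k = 0: a₀ = 11; p₀/q₀ = 11/1; p₀² − 132·q₀² = 121 − 132 = -11.
  k = 1: m = 11, d = 11, a = ⌊(11 + 11)/11⌋ = 2; p/q = (2·11 + 1)/(2·1 + 0) = 23/2; p² − 132·q² = 529 − 528 = 1.
  The first convergent with p² − 132·q² = 1 gives the fundamental solution (x₁, y₁) = (23, 2).
Step 2: Apply the recurrence (x_{n+1}, y_{n+1}) = (x₁x_n + 132y₁y_n, x₁y_n + y₁x_n) repeatedly.
  From (x_1, y_1) = (23, 2): x_2 = 23·23 + 132·2·2 = 1057; y_2 = 23·2 + 2·23 = 92.
  From (x_2, y_2) = (1057, 92): x_3 = 23·1057 + 132·2·92 = 48599; y_3 = 23·92 + 2·1057 = 4230.
  From (x_3, y_3) = (48599, 4230): x_4 = 23·48599 + 132·2·4230 = 2234497; y_4 = 23·4230 + 2·48599 = 194488.
  From (x_4, y_4) = (2234497, 194488): x_5 = 23·2234497 + 132·2·194488 = 102738263; y_5 = 23·194488 + 2·2234497 = 8942218.
  From (x_5, y_5) = (102738263, 8942218): x_6 = 23·102738263 + 132·2·8942218 = 4723725601; y_6 = 23·8942218 + 2·102738263 = 411147540.
  From (x_6, y_6) = (4723725601, 411147540): x_7 = 23·4723725601 + 132·2·411147540 = 217188639383; y_7 = 23·411147540 + 2·4723725601 = 18903844622.
Step 3: Verify x_7² - 132·y_7² = 47170905077038818620689 - 47170905077038818620688 = 1 (should be 1). ✓

(x_1, y_1) = (23, 2); (x_7, y_7) = (217188639383, 18903844622).


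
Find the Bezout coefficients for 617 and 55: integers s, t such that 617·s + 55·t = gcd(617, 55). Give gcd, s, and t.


Euclidean algorithm on (617, 55) — divide until remainder is 0:
  617 = 11 · 55 + 12
  55 = 4 · 12 + 7
  12 = 1 · 7 + 5
  7 = 1 · 5 + 2
  5 = 2 · 2 + 1
  2 = 2 · 1 + 0
gcd(617, 55) = 1.
Track Bezout coefficients alongside the remainders: start with r₀ = 617 = a·1 + b·0 (s = 1, t = 0) and r₁ = 55 = a·0 + b·1 (s = 0, t = 1); each new remainder r_{k+1} = r_{k-1} − q_k·r_k inherits s_{k+1} = s_{k-1} − q_k·s_k, t_{k+1} = t_{k-1} − q_k·t_k, so r_k = a·s_k + b·t_k at every step:
  q = 11: r = 12, s = 1 − 11·0 = 1, t = 0 − 11·1 = -11  (check: 617·1 + 55·(-11) = 12)
  q = 4: r = 7, s = 0 − 4·1 = -4, t = 1 − 4·(-11) = 45  (check: 617·(-4) + 55·45 = 7)
  q = 1: r = 5, s = 1 − 1·(-4) = 5, t = -11 − 1·45 = -56  (check: 617·5 + 55·(-56) = 5)
  q = 1: r = 2, s = -4 − 1·5 = -9, t = 45 − 1·(-56) = 101  (check: 617·(-9) + 55·101 = 2)
  q = 2: r = 1, s = 5 − 2·(-9) = 23, t = -56 − 2·101 = -258  (check: 617·23 + 55·(-258) = 1)
The row with r = 1 (the gcd) gives the Bezout coefficients s = 23, t = -258.
Result: 617 · (23) + 55 · (-258) = 1.

gcd(617, 55) = 1; s = 23, t = -258 (check: 617·23 + 55·(-258) = 1).


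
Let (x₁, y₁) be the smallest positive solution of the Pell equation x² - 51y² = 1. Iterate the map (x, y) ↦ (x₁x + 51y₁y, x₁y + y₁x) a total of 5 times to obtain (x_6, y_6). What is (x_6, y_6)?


Step 1: Find the fundamental solution (x₁, y₁) of x² - 51y² = 1.
  Expand √51 as a continued fraction. a₀ = ⌊√51⌋ = 7; iterate m_{k+1} = d_k·a_k − m_k, d_{k+1} = (51 − m_{k+1}²)/d_k, a_{k+1} = ⌊(a₀ + m_{k+1})/d_{k+1}⌋ (starting m₀ = 0, d₀ = 1), with convergents p_k = a_k·p_{k-1} + p_{k-2}, q_k = a_k·q_{k-1} + q_{k-2} (p₋₁ = 1, q₋₁ = 0):
  k = 0: a₀ = 7; p₀/q₀ = 7/1; p₀² − 51·q₀² = 49 − 51 = -2.
  k = 1: m = 7, d = 2, a = ⌊(7 + 7)/2⌋ = 7; p/q = (7·7 + 1)/(7·1 + 0) = 50/7; p² − 51·q² = 2500 − 2499 = 1.
  The first convergent with p² − 51·q² = 1 gives the fundamental solution (x₁, y₁) = (50, 7).
Step 2: Apply the recurrence (x_{n+1}, y_{n+1}) = (x₁x_n + 51y₁y_n, x₁y_n + y₁x_n) repeatedly.
  From (x_1, y_1) = (50, 7): x_2 = 50·50 + 51·7·7 = 4999; y_2 = 50·7 + 7·50 = 700.
  From (x_2, y_2) = (4999, 700): x_3 = 50·4999 + 51·7·700 = 499850; y_3 = 50·700 + 7·4999 = 69993.
  From (x_3, y_3) = (499850, 69993): x_4 = 50·499850 + 51·7·69993 = 49980001; y_4 = 50·69993 + 7·499850 = 6998600.
  From (x_4, y_4) = (49980001, 6998600): x_5 = 50·49980001 + 51·7·6998600 = 4997500250; y_5 = 50·6998600 + 7·49980001 = 699790007.
  From (x_5, y_5) = (4997500250, 699790007): x_6 = 50·4997500250 + 51·7·699790007 = 499700044999; y_6 = 50·699790007 + 7·4997500250 = 69972002100.
Step 3: Verify x_6² - 51·y_6² = 249700134972002624910001 - 249700134972002624910000 = 1 (should be 1). ✓

(x_1, y_1) = (50, 7); (x_6, y_6) = (499700044999, 69972002100).


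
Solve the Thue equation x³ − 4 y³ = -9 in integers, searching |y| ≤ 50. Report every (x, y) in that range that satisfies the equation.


The equation is x³ - 4y³ = -9. For fixed y, x³ = 4·y³ − 9, so a solution requires the RHS to be a perfect cube.
Strategy: iterate y from -50 to 50, compute RHS = 4·y³ − 9, and check whether it is a (positive or negative) perfect cube.
Check small values of y:
  y = 0: RHS = -9 is not a perfect cube.
  y = 1: RHS = -5 is not a perfect cube.
  y = -1: RHS = -13 is not a perfect cube.
  y = 2: RHS = 23 is not a perfect cube.
  y = -2: RHS = -41 is not a perfect cube.
  y = 3: RHS = 99 is not a perfect cube.
  y = -3: RHS = -117 is not a perfect cube.
Continuing the search up to |y| = 50 finds no solutions either.
No (x, y) in the scanned range satisfies the equation.

No integer solutions with |y| ≤ 50.


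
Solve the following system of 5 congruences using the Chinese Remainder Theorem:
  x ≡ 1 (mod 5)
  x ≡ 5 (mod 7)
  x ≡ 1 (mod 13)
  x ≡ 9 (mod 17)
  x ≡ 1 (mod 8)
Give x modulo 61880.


Product of moduli M = 5 · 7 · 13 · 17 · 8 = 61880.
Merge one congruence at a time:
  Start: x ≡ 1 (mod 5).
  Combine with x ≡ 5 (mod 7); new modulus lcm = 35.
    Write x = 1 + 5·t and substitute into x ≡ 5 (mod 7): 5·t ≡ 5 − 1 = 4 (mod 7).
    The inverse of 5 mod 7 is 3 (since 5·3 = 15 = 2·7 + 1), so t ≡ 3·4 = 12 ≡ 5 (mod 7).
    Then x = 1 + 5·5 = 26, valid modulo lcm(5, 7) = 35: x ≡ 26 (mod 35).
  Combine with x ≡ 1 (mod 13); new modulus lcm = 455.
    Write x = 26 + 35·t and substitute into x ≡ 1 (mod 13): 35·t ≡ 1 − 26 = -25 (mod 13).
    Reduce coefficients mod 13: 9·t ≡ 1 (mod 13).
    The inverse of 9 mod 13 is 3 (since 9·3 = 27 = 2·13 + 1), so t ≡ 3·1 = 3 ≡ 3 (mod 13).
    Then x = 26 + 35·3 = 131, valid modulo lcm(35, 13) = 455: x ≡ 131 (mod 455).
  Combine with x ≡ 9 (mod 17); new modulus lcm = 7735.
    Write x = 131 + 455·t and substitute into x ≡ 9 (mod 17): 455·t ≡ 9 − 131 = -122 (mod 17).
    Reduce coefficients mod 17: 13·t ≡ 14 (mod 17).
    The inverse of 13 mod 17 is 4 (since 13·4 = 52 = 3·17 + 1), so t ≡ 4·14 = 56 ≡ 5 (mod 17).
    Then x = 131 + 455·5 = 2406, valid modulo lcm(455, 17) = 7735: x ≡ 2406 (mod 7735).
  Combine with x ≡ 1 (mod 8); new modulus lcm = 61880.
    Write x = 2406 + 7735·t and substitute into x ≡ 1 (mod 8): 7735·t ≡ 1 − 2406 = -2405 (mod 8).
    Reduce coefficients mod 8: 7·t ≡ 3 (mod 8).
    The inverse of 7 mod 8 is 7 (since 7·7 = 49 = 6·8 + 1), so t ≡ 7·3 = 21 ≡ 5 (mod 8).
    Then x = 2406 + 7735·5 = 41081, valid modulo lcm(7735, 8) = 61880: x ≡ 41081 (mod 61880).
Verify against each original: 41081 mod 5 = 1, 41081 mod 7 = 5, 41081 mod 13 = 1, 41081 mod 17 = 9, 41081 mod 8 = 1.

x ≡ 41081 (mod 61880).


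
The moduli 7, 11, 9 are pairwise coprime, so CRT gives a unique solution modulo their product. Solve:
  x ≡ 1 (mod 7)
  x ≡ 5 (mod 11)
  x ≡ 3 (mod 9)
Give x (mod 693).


Moduli 7, 11, 9 are pairwise coprime; by CRT there is a unique solution modulo M = 7 · 11 · 9 = 693.
Solve pairwise, accumulating the modulus:
  Start with x ≡ 1 (mod 7).
  Combine with x ≡ 5 (mod 11): since gcd(7, 11) = 1, we get a unique residue mod 77.
    Write x = 1 + 7·t and substitute into x ≡ 5 (mod 11): 7·t ≡ 5 − 1 = 4 (mod 11).
    The inverse of 7 mod 11 is 8 (since 7·8 = 56 = 5·11 + 1), so t ≡ 8·4 = 32 ≡ 10 (mod 11).
    Then x = 1 + 7·10 = 71, valid modulo lcm(7, 11) = 77: x ≡ 71 (mod 77).
  Combine with x ≡ 3 (mod 9): since gcd(77, 9) = 1, we get a unique residue mod 693.
    Write x = 71 + 77·t and substitute into x ≡ 3 (mod 9): 77·t ≡ 3 − 71 = -68 (mod 9).
    Reduce coefficients mod 9: 5·t ≡ 4 (mod 9).
    The inverse of 5 mod 9 is 2 (since 5·2 = 10 = 1·9 + 1), so t ≡ 2·4 = 8 ≡ 8 (mod 9).
    Then x = 71 + 77·8 = 687, valid modulo lcm(77, 9) = 693: x ≡ 687 (mod 693).
Verify: 687 mod 7 = 1 ✓, 687 mod 11 = 5 ✓, 687 mod 9 = 3 ✓.

x ≡ 687 (mod 693).


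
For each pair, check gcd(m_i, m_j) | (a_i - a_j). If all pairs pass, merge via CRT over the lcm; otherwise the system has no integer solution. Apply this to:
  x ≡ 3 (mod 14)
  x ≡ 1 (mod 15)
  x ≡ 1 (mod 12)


Moduli 14, 15, 12 are not pairwise coprime, so CRT works modulo lcm(m_i) when all pairwise compatibility conditions hold.
Pairwise compatibility: gcd(m_i, m_j) must divide a_i - a_j for every pair.
Merge one congruence at a time:
  Start: x ≡ 3 (mod 14).
  Combine with x ≡ 1 (mod 15): gcd(14, 15) = 1; 1 - 3 = -2, which IS divisible by 1, so compatible.
    Write x = 3 + 14·t and substitute into x ≡ 1 (mod 15): 14·t ≡ 1 − 3 = -2 (mod 15).
    Reduce coefficients mod 15: 14·t ≡ 13 (mod 15).
    The inverse of 14 mod 15 is 14 (since 14·14 = 196 = 13·15 + 1), so t ≡ 14·13 = 182 ≡ 2 (mod 15).
    Then x = 3 + 14·2 = 31, valid modulo lcm(14, 15) = 210: x ≡ 31 (mod 210).
  Combine with x ≡ 1 (mod 12): gcd(210, 12) = 6; 1 - 31 = -30, which IS divisible by 6, so compatible.
    Write x = 31 + 210·t and substitute into x ≡ 1 (mod 12): 210·t ≡ 1 − 31 = -30 (mod 12).
    Divide the congruence (and modulus) by g = 6: 35·t ≡ -5 (mod 2).
    Reduce coefficients mod 2: 1·t ≡ 1 (mod 2).
    So t ≡ 1 (mod 2).
    Then x = 31 + 210·1 = 241, valid modulo lcm(210, 12) = 420: x ≡ 241 (mod 420).
Verify: 241 mod 14 = 3, 241 mod 15 = 1, 241 mod 12 = 1.

x ≡ 241 (mod 420).


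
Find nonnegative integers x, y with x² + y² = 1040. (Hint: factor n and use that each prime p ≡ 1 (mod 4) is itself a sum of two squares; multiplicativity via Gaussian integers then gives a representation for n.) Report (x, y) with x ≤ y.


Step 1: Factor n = 1040 = 2^4 · 5 · 13.
Step 2: Check the mod-4 condition on each prime factor: 2 = 2 (special); 5 ≡ 1 (mod 4), exponent 1; 13 ≡ 1 (mod 4), exponent 1.
All primes ≡ 3 (mod 4) appear to even exponent (or don't appear), so by the two-squares theorem n IS expressible as a sum of two squares.
Step 3: Build a representation. Group n = k² · m with k = 4 and m = 5 · 13 = 65 (a product of primes ≡ 1 (mod 4)); a representation of m scales to one of n via (k·x)² + (k·y)² = k²(x² + y²). Each prime p ≡ 1 (mod 4) is itself a sum of two squares; find a² by testing p − a² for a perfect square:
  5: 5 − 1² = 4 = 2² ⇒ 5 = 1² + 2².
  13: 13 − 1² = 12, 13 − 2² = 9 = 3² ⇒ 13 = 2² + 3².
  Combine using the Brahmagupta–Fibonacci identity (a² + b²)(c² + d²) = (ac − bd)² + (ad + bc)² = (ac + bd)² + (ad − bc)²:
  5 · 13 = 65: from (1² + 2²)(2² + 3²), take (1·2 − 2·3, 1·3 + 2·2) = (2 − 6, 3 + 4) = (-4, 7); dropping signs (only squares matter) gives (4, 7); check 4² + 7² = 16 + 49 = 65 ✓.
  Scale by k = 4: (4·4, 4·7) = (16, 28).
Step 4: Order so x ≤ y and verify: 16² + 28² = 256 + 784 = 1040 = n. ✓

n = 1040 = 16² + 28² (one valid representation with x ≤ y).


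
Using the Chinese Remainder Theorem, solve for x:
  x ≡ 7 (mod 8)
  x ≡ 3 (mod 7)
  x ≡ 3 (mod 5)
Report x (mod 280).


Moduli 8, 7, 5 are pairwise coprime; by CRT there is a unique solution modulo M = 8 · 7 · 5 = 280.
Solve pairwise, accumulating the modulus:
  Start with x ≡ 7 (mod 8).
  Combine with x ≡ 3 (mod 7): since gcd(8, 7) = 1, we get a unique residue mod 56.
    Write x = 7 + 8·t and substitute into x ≡ 3 (mod 7): 8·t ≡ 3 − 7 = -4 (mod 7).
    Reduce coefficients mod 7: 1·t ≡ 3 (mod 7).
    So t ≡ 3 (mod 7).
    Then x = 7 + 8·3 = 31, valid modulo lcm(8, 7) = 56: x ≡ 31 (mod 56).
  Combine with x ≡ 3 (mod 5): since gcd(56, 5) = 1, we get a unique residue mod 280.
    Write x = 31 + 56·t and substitute into x ≡ 3 (mod 5): 56·t ≡ 3 − 31 = -28 (mod 5).
    Reduce coefficients mod 5: 1·t ≡ 2 (mod 5).
    So t ≡ 2 (mod 5).
    Then x = 31 + 56·2 = 143, valid modulo lcm(56, 5) = 280: x ≡ 143 (mod 280).
Verify: 143 mod 8 = 7 ✓, 143 mod 7 = 3 ✓, 143 mod 5 = 3 ✓.

x ≡ 143 (mod 280).


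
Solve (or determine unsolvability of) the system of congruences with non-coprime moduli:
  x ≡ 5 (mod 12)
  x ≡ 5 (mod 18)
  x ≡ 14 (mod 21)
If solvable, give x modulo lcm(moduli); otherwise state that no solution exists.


Moduli 12, 18, 21 are not pairwise coprime, so CRT works modulo lcm(m_i) when all pairwise compatibility conditions hold.
Pairwise compatibility: gcd(m_i, m_j) must divide a_i - a_j for every pair.
Merge one congruence at a time:
  Start: x ≡ 5 (mod 12).
  Combine with x ≡ 5 (mod 18): gcd(12, 18) = 6; 5 - 5 = 0, which IS divisible by 6, so compatible.
    Write x = 5 + 12·t and substitute into x ≡ 5 (mod 18): 12·t ≡ 5 − 5 = 0 (mod 18).
    Divide the congruence (and modulus) by g = 6: 2·t ≡ 0 (mod 3).
    The inverse of 2 mod 3 is 2 (since 2·2 = 4 = 1·3 + 1), so t ≡ 2·0 = 0 ≡ 0 (mod 3).
    Then x = 5 + 12·0 = 5, valid modulo lcm(12, 18) = 36: x ≡ 5 (mod 36).
  Combine with x ≡ 14 (mod 21): gcd(36, 21) = 3; 14 - 5 = 9, which IS divisible by 3, so compatible.
    Write x = 5 + 36·t and substitute into x ≡ 14 (mod 21): 36·t ≡ 14 − 5 = 9 (mod 21).
    Divide the congruence (and modulus) by g = 3: 12·t ≡ 3 (mod 7).
    Reduce coefficients mod 7: 5·t ≡ 3 (mod 7).
    The inverse of 5 mod 7 is 3 (since 5·3 = 15 = 2·7 + 1), so t ≡ 3·3 = 9 ≡ 2 (mod 7).
    Then x = 5 + 36·2 = 77, valid modulo lcm(36, 21) = 252: x ≡ 77 (mod 252).
Verify: 77 mod 12 = 5, 77 mod 18 = 5, 77 mod 21 = 14.

x ≡ 77 (mod 252).


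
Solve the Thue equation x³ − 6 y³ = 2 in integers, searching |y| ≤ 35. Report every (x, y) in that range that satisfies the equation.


The equation is x³ - 6y³ = 2. For fixed y, x³ = 6·y³ + 2, so a solution requires the RHS to be a perfect cube.
Strategy: iterate y from -35 to 35, compute RHS = 6·y³ + 2, and check whether it is a (positive or negative) perfect cube.
Check small values of y:
  y = 0: RHS = 2 is not a perfect cube.
  y = 1: RHS = 8 = (2)³ ⇒ x = 2 works.
  y = -1: RHS = -4 is not a perfect cube.
  y = 2: RHS = 50 is not a perfect cube.
  y = -2: RHS = -46 is not a perfect cube.
  y = 3: RHS = 164 is not a perfect cube.
  y = -3: RHS = -160 is not a perfect cube.
Continuing the search up to |y| = 35 finds no further solutions beyond those listed.
Collected solutions: (2, 1).

Solutions (with |y| ≤ 35): (2, 1).


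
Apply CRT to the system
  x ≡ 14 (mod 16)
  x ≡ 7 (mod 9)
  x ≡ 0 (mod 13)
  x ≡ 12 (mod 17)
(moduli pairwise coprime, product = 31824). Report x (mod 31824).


Product of moduli M = 16 · 9 · 13 · 17 = 31824.
Merge one congruence at a time:
  Start: x ≡ 14 (mod 16).
  Combine with x ≡ 7 (mod 9); new modulus lcm = 144.
    Write x = 14 + 16·t and substitute into x ≡ 7 (mod 9): 16·t ≡ 7 − 14 = -7 (mod 9).
    Reduce coefficients mod 9: 7·t ≡ 2 (mod 9).
    The inverse of 7 mod 9 is 4 (since 7·4 = 28 = 3·9 + 1), so t ≡ 4·2 = 8 ≡ 8 (mod 9).
    Then x = 14 + 16·8 = 142, valid modulo lcm(16, 9) = 144: x ≡ 142 (mod 144).
  Combine with x ≡ 0 (mod 13); new modulus lcm = 1872.
    Write x = 142 + 144·t and substitute into x ≡ 0 (mod 13): 144·t ≡ 0 − 142 = -142 (mod 13).
    Reduce coefficients mod 13: 1·t ≡ 1 (mod 13).
    So t ≡ 1 (mod 13).
    Then x = 142 + 144·1 = 286, valid modulo lcm(144, 13) = 1872: x ≡ 286 (mod 1872).
  Combine with x ≡ 12 (mod 17); new modulus lcm = 31824.
    Write x = 286 + 1872·t and substitute into x ≡ 12 (mod 17): 1872·t ≡ 12 − 286 = -274 (mod 17).
    Reduce coefficients mod 17: 2·t ≡ 15 (mod 17).
    The inverse of 2 mod 17 is 9 (since 2·9 = 18 = 1·17 + 1), so t ≡ 9·15 = 135 ≡ 16 (mod 17).
    Then x = 286 + 1872·16 = 30238, valid modulo lcm(1872, 17) = 31824: x ≡ 30238 (mod 31824).
Verify against each original: 30238 mod 16 = 14, 30238 mod 9 = 7, 30238 mod 13 = 0, 30238 mod 17 = 12.

x ≡ 30238 (mod 31824).


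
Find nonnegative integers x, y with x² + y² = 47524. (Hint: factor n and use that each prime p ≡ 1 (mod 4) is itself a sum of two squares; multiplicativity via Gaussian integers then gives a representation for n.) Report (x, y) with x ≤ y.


Step 1: Factor n = 47524 = 2^2 · 109^2.
Step 2: Check the mod-4 condition on each prime factor: 2 = 2 (special); 109 ≡ 1 (mod 4), exponent 2.
All primes ≡ 3 (mod 4) appear to even exponent (or don't appear), so by the two-squares theorem n IS expressible as a sum of two squares.
Step 3: Build a representation. Group n = k² · m with k = 2 and m = 109 · 109 = 11881 (a product of primes ≡ 1 (mod 4)); a representation of m scales to one of n via (k·x)² + (k·y)² = k²(x² + y²). Each prime p ≡ 1 (mod 4) is itself a sum of two squares; find a² by testing p − a² for a perfect square:
  109: 109 − 1² = 108, 109 − 2² = 105, 109 − 3² = 100 = 10² ⇒ 109 = 3² + 10².
  Combine using the Brahmagupta–Fibonacci identity (a² + b²)(c² + d²) = (ac − bd)² + (ad + bc)² = (ac + bd)² + (ad − bc)²:
  109 · 109 = 11881: from (3² + 10²)(3² + 10²), take (3·3 − 10·10, 3·10 + 10·3) = (9 − 100, 30 + 30) = (-91, 60); dropping signs (only squares matter) gives (91, 60); check 91² + 60² = 8281 + 3600 = 11881 ✓.
  Scale by k = 2: (2·91, 2·60) = (182, 120).
Step 4: Order so x ≤ y and verify: 120² + 182² = 14400 + 33124 = 47524 = n. ✓

n = 47524 = 120² + 182² (one valid representation with x ≤ y).


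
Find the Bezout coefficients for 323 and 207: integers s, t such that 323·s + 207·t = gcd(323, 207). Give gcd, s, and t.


Euclidean algorithm on (323, 207) — divide until remainder is 0:
  323 = 1 · 207 + 116
  207 = 1 · 116 + 91
  116 = 1 · 91 + 25
  91 = 3 · 25 + 16
  25 = 1 · 16 + 9
  16 = 1 · 9 + 7
  9 = 1 · 7 + 2
  7 = 3 · 2 + 1
  2 = 2 · 1 + 0
gcd(323, 207) = 1.
Track Bezout coefficients alongside the remainders: start with r₀ = 323 = a·1 + b·0 (s = 1, t = 0) and r₁ = 207 = a·0 + b·1 (s = 0, t = 1); each new remainder r_{k+1} = r_{k-1} − q_k·r_k inherits s_{k+1} = s_{k-1} − q_k·s_k, t_{k+1} = t_{k-1} − q_k·t_k, so r_k = a·s_k + b·t_k at every step:
  q = 1: r = 116, s = 1 − 1·0 = 1, t = 0 − 1·1 = -1  (check: 323·1 + 207·(-1) = 116)
  q = 1: r = 91, s = 0 − 1·1 = -1, t = 1 − 1·(-1) = 2  (check: 323·(-1) + 207·2 = 91)
  q = 1: r = 25, s = 1 − 1·(-1) = 2, t = -1 − 1·2 = -3  (check: 323·2 + 207·(-3) = 25)
  q = 3: r = 16, s = -1 − 3·2 = -7, t = 2 − 3·(-3) = 11  (check: 323·(-7) + 207·11 = 16)
  q = 1: r = 9, s = 2 − 1·(-7) = 9, t = -3 − 1·11 = -14  (check: 323·9 + 207·(-14) = 9)
  q = 1: r = 7, s = -7 − 1·9 = -16, t = 11 − 1·(-14) = 25  (check: 323·(-16) + 207·25 = 7)
  q = 1: r = 2, s = 9 − 1·(-16) = 25, t = -14 − 1·25 = -39  (check: 323·25 + 207·(-39) = 2)
  q = 3: r = 1, s = -16 − 3·25 = -91, t = 25 − 3·(-39) = 142  (check: 323·(-91) + 207·142 = 1)
The row with r = 1 (the gcd) gives the Bezout coefficients s = -91, t = 142.
Result: 323 · (-91) + 207 · (142) = 1.

gcd(323, 207) = 1; s = -91, t = 142 (check: 323·(-91) + 207·142 = 1).


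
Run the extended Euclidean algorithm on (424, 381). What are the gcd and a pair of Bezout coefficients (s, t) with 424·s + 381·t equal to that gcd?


Euclidean algorithm on (424, 381) — divide until remainder is 0:
  424 = 1 · 381 + 43
  381 = 8 · 43 + 37
  43 = 1 · 37 + 6
  37 = 6 · 6 + 1
  6 = 6 · 1 + 0
gcd(424, 381) = 1.
Track Bezout coefficients alongside the remainders: start with r₀ = 424 = a·1 + b·0 (s = 1, t = 0) and r₁ = 381 = a·0 + b·1 (s = 0, t = 1); each new remainder r_{k+1} = r_{k-1} − q_k·r_k inherits s_{k+1} = s_{k-1} − q_k·s_k, t_{k+1} = t_{k-1} − q_k·t_k, so r_k = a·s_k + b·t_k at every step:
  q = 1: r = 43, s = 1 − 1·0 = 1, t = 0 − 1·1 = -1  (check: 424·1 + 381·(-1) = 43)
  q = 8: r = 37, s = 0 − 8·1 = -8, t = 1 − 8·(-1) = 9  (check: 424·(-8) + 381·9 = 37)
  q = 1: r = 6, s = 1 − 1·(-8) = 9, t = -1 − 1·9 = -10  (check: 424·9 + 381·(-10) = 6)
  q = 6: r = 1, s = -8 − 6·9 = -62, t = 9 − 6·(-10) = 69  (check: 424·(-62) + 381·69 = 1)
The row with r = 1 (the gcd) gives the Bezout coefficients s = -62, t = 69.
Result: 424 · (-62) + 381 · (69) = 1.

gcd(424, 381) = 1; s = -62, t = 69 (check: 424·(-62) + 381·69 = 1).


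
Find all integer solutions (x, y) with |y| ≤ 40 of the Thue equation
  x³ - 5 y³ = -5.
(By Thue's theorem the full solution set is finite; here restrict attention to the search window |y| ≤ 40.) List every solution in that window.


The equation is x³ - 5y³ = -5. For fixed y, x³ = 5·y³ − 5, so a solution requires the RHS to be a perfect cube.
Strategy: iterate y from -40 to 40, compute RHS = 5·y³ − 5, and check whether it is a (positive or negative) perfect cube.
Check small values of y:
  y = 0: RHS = -5 is not a perfect cube.
  y = 1: RHS = 0 = (0)³ ⇒ x = 0 works.
  y = -1: RHS = -10 is not a perfect cube.
  y = 2: RHS = 35 is not a perfect cube.
  y = -2: RHS = -45 is not a perfect cube.
  y = 3: RHS = 130 is not a perfect cube.
  y = -3: RHS = -140 is not a perfect cube.
Continuing the search up to |y| = 40 finds no further solutions beyond those listed.
Collected solutions: (0, 1).

Solutions (with |y| ≤ 40): (0, 1).


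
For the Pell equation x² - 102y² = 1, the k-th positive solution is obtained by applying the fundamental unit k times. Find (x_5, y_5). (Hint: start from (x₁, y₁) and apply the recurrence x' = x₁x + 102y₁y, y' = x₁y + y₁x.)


Step 1: Find the fundamental solution (x₁, y₁) of x² - 102y² = 1.
  Expand √102 as a continued fraction. a₀ = ⌊√102⌋ = 10; iterate m_{k+1} = d_k·a_k − m_k, d_{k+1} = (102 − m_{k+1}²)/d_k, a_{k+1} = ⌊(a₀ + m_{k+1})/d_{k+1}⌋ (starting m₀ = 0, d₀ = 1), with convergents p_k = a_k·p_{k-1} + p_{k-2}, q_k = a_k·q_{k-1} + q_{k-2} (p₋₁ = 1, q₋₁ = 0):
  k = 0: a₀ = 10; p₀/q₀ = 10/1; p₀² − 102·q₀² = 100 − 102 = -2.
  k = 1: m = 10, d = 2, a = ⌊(10 + 10)/2⌋ = 10; p/q = (10·10 + 1)/(10·1 + 0) = 101/10; p² − 102·q² = 10201 − 10200 = 1.
  The first convergent with p² − 102·q² = 1 gives the fundamental solution (x₁, y₁) = (101, 10).
Step 2: Apply the recurrence (x_{n+1}, y_{n+1}) = (x₁x_n + 102y₁y_n, x₁y_n + y₁x_n) repeatedly.
  From (x_1, y_1) = (101, 10): x_2 = 101·101 + 102·10·10 = 20401; y_2 = 101·10 + 10·101 = 2020.
  From (x_2, y_2) = (20401, 2020): x_3 = 101·20401 + 102·10·2020 = 4120901; y_3 = 101·2020 + 10·20401 = 408030.
  From (x_3, y_3) = (4120901, 408030): x_4 = 101·4120901 + 102·10·408030 = 832401601; y_4 = 101·408030 + 10·4120901 = 82420040.
  From (x_4, y_4) = (832401601, 82420040): x_5 = 101·832401601 + 102·10·82420040 = 168141002501; y_5 = 101·82420040 + 10·832401601 = 16648440050.
Step 3: Verify x_5² - 102·y_5² = 28271396722041288255001 - 28271396722041288255000 = 1 (should be 1). ✓

(x_1, y_1) = (101, 10); (x_5, y_5) = (168141002501, 16648440050).


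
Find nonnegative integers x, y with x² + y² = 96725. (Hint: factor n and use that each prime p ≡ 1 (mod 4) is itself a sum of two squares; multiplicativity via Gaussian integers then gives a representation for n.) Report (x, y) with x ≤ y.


Step 1: Factor n = 96725 = 5^2 · 53 · 73.
Step 2: Check the mod-4 condition on each prime factor: 5 ≡ 1 (mod 4), exponent 2; 53 ≡ 1 (mod 4), exponent 1; 73 ≡ 1 (mod 4), exponent 1.
All primes ≡ 3 (mod 4) appear to even exponent (or don't appear), so by the two-squares theorem n IS expressible as a sum of two squares.
Step 3: Build a representation. Group n = k² · m with k = 5 and m = 53 · 73 = 3869 (a product of primes ≡ 1 (mod 4)); a representation of m scales to one of n via (k·x)² + (k·y)² = k²(x² + y²). Each prime p ≡ 1 (mod 4) is itself a sum of two squares; find a² by testing p − a² for a perfect square:
  53: 53 − 1² = 52, 53 − 2² = 49 = 7² ⇒ 53 = 2² + 7².
  73: 73 − 1² = 72, 73 − 2² = 69, 73 − 3² = 64 = 8² ⇒ 73 = 3² + 8².
  Combine using the Brahmagupta–Fibonacci identity (a² + b²)(c² + d²) = (ac − bd)² + (ad + bc)² = (ac + bd)² + (ad − bc)²:
  53 · 73 = 3869: from (2² + 7²)(3² + 8²), take (2·3 − 7·8, 2·8 + 7·3) = (6 − 56, 16 + 21) = (-50, 37); dropping signs (only squares matter) gives (50, 37); check 50² + 37² = 2500 + 1369 = 3869 ✓.
  Scale by k = 5: (5·50, 5·37) = (250, 185).
Step 4: Order so x ≤ y and verify: 185² + 250² = 34225 + 62500 = 96725 = n. ✓

n = 96725 = 185² + 250² (one valid representation with x ≤ y).


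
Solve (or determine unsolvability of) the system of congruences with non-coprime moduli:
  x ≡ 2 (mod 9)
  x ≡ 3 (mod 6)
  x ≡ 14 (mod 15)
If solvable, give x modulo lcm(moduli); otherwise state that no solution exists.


Moduli 9, 6, 15 are not pairwise coprime, so CRT works modulo lcm(m_i) when all pairwise compatibility conditions hold.
Pairwise compatibility: gcd(m_i, m_j) must divide a_i - a_j for every pair.
Merge one congruence at a time:
  Start: x ≡ 2 (mod 9).
  Combine with x ≡ 3 (mod 6): gcd(9, 6) = 3, and 3 - 2 = 1 is NOT divisible by 3.
    ⇒ system is inconsistent (no integer solution).

No solution (the system is inconsistent).


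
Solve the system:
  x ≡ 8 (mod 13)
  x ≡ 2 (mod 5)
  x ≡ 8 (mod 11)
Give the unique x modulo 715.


Moduli 13, 5, 11 are pairwise coprime; by CRT there is a unique solution modulo M = 13 · 5 · 11 = 715.
Solve pairwise, accumulating the modulus:
  Start with x ≡ 8 (mod 13).
  Combine with x ≡ 2 (mod 5): since gcd(13, 5) = 1, we get a unique residue mod 65.
    Write x = 8 + 13·t and substitute into x ≡ 2 (mod 5): 13·t ≡ 2 − 8 = -6 (mod 5).
    Reduce coefficients mod 5: 3·t ≡ 4 (mod 5).
    The inverse of 3 mod 5 is 2 (since 3·2 = 6 = 1·5 + 1), so t ≡ 2·4 = 8 ≡ 3 (mod 5).
    Then x = 8 + 13·3 = 47, valid modulo lcm(13, 5) = 65: x ≡ 47 (mod 65).
  Combine with x ≡ 8 (mod 11): since gcd(65, 11) = 1, we get a unique residue mod 715.
    Write x = 47 + 65·t and substitute into x ≡ 8 (mod 11): 65·t ≡ 8 − 47 = -39 (mod 11).
    Reduce coefficients mod 11: 10·t ≡ 5 (mod 11).
    The inverse of 10 mod 11 is 10 (since 10·10 = 100 = 9·11 + 1), so t ≡ 10·5 = 50 ≡ 6 (mod 11).
    Then x = 47 + 65·6 = 437, valid modulo lcm(65, 11) = 715: x ≡ 437 (mod 715).
Verify: 437 mod 13 = 8 ✓, 437 mod 5 = 2 ✓, 437 mod 11 = 8 ✓.

x ≡ 437 (mod 715).


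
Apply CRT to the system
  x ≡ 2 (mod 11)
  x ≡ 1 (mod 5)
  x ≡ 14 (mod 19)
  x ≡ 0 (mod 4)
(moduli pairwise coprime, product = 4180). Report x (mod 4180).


Product of moduli M = 11 · 5 · 19 · 4 = 4180.
Merge one congruence at a time:
  Start: x ≡ 2 (mod 11).
  Combine with x ≡ 1 (mod 5); new modulus lcm = 55.
    Write x = 2 + 11·t and substitute into x ≡ 1 (mod 5): 11·t ≡ 1 − 2 = -1 (mod 5).
    Reduce coefficients mod 5: 1·t ≡ 4 (mod 5).
    So t ≡ 4 (mod 5).
    Then x = 2 + 11·4 = 46, valid modulo lcm(11, 5) = 55: x ≡ 46 (mod 55).
  Combine with x ≡ 14 (mod 19); new modulus lcm = 1045.
    Write x = 46 + 55·t and substitute into x ≡ 14 (mod 19): 55·t ≡ 14 − 46 = -32 (mod 19).
    Reduce coefficients mod 19: 17·t ≡ 6 (mod 19).
    The inverse of 17 mod 19 is 9 (since 17·9 = 153 = 8·19 + 1), so t ≡ 9·6 = 54 ≡ 16 (mod 19).
    Then x = 46 + 55·16 = 926, valid modulo lcm(55, 19) = 1045: x ≡ 926 (mod 1045).
  Combine with x ≡ 0 (mod 4); new modulus lcm = 4180.
    Write x = 926 + 1045·t and substitute into x ≡ 0 (mod 4): 1045·t ≡ 0 − 926 = -926 (mod 4).
    Reduce coefficients mod 4: 1·t ≡ 2 (mod 4).
    So t ≡ 2 (mod 4).
    Then x = 926 + 1045·2 = 3016, valid modulo lcm(1045, 4) = 4180: x ≡ 3016 (mod 4180).
Verify against each original: 3016 mod 11 = 2, 3016 mod 5 = 1, 3016 mod 19 = 14, 3016 mod 4 = 0.

x ≡ 3016 (mod 4180).


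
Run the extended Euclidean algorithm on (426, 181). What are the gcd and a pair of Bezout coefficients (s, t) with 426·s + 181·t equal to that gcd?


Euclidean algorithm on (426, 181) — divide until remainder is 0:
  426 = 2 · 181 + 64
  181 = 2 · 64 + 53
  64 = 1 · 53 + 11
  53 = 4 · 11 + 9
  11 = 1 · 9 + 2
  9 = 4 · 2 + 1
  2 = 2 · 1 + 0
gcd(426, 181) = 1.
Track Bezout coefficients alongside the remainders: start with r₀ = 426 = a·1 + b·0 (s = 1, t = 0) and r₁ = 181 = a·0 + b·1 (s = 0, t = 1); each new remainder r_{k+1} = r_{k-1} − q_k·r_k inherits s_{k+1} = s_{k-1} − q_k·s_k, t_{k+1} = t_{k-1} − q_k·t_k, so r_k = a·s_k + b·t_k at every step:
  q = 2: r = 64, s = 1 − 2·0 = 1, t = 0 − 2·1 = -2  (check: 426·1 + 181·(-2) = 64)
  q = 2: r = 53, s = 0 − 2·1 = -2, t = 1 − 2·(-2) = 5  (check: 426·(-2) + 181·5 = 53)
  q = 1: r = 11, s = 1 − 1·(-2) = 3, t = -2 − 1·5 = -7  (check: 426·3 + 181·(-7) = 11)
  q = 4: r = 9, s = -2 − 4·3 = -14, t = 5 − 4·(-7) = 33  (check: 426·(-14) + 181·33 = 9)
  q = 1: r = 2, s = 3 − 1·(-14) = 17, t = -7 − 1·33 = -40  (check: 426·17 + 181·(-40) = 2)
  q = 4: r = 1, s = -14 − 4·17 = -82, t = 33 − 4·(-40) = 193  (check: 426·(-82) + 181·193 = 1)
The row with r = 1 (the gcd) gives the Bezout coefficients s = -82, t = 193.
Result: 426 · (-82) + 181 · (193) = 1.

gcd(426, 181) = 1; s = -82, t = 193 (check: 426·(-82) + 181·193 = 1).


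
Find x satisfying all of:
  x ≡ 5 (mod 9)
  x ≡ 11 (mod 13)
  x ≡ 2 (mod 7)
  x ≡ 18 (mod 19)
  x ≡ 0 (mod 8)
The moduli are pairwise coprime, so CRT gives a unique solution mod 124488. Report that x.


Product of moduli M = 9 · 13 · 7 · 19 · 8 = 124488.
Merge one congruence at a time:
  Start: x ≡ 5 (mod 9).
  Combine with x ≡ 11 (mod 13); new modulus lcm = 117.
    Write x = 5 + 9·t and substitute into x ≡ 11 (mod 13): 9·t ≡ 11 − 5 = 6 (mod 13).
    The inverse of 9 mod 13 is 3 (since 9·3 = 27 = 2·13 + 1), so t ≡ 3·6 = 18 ≡ 5 (mod 13).
    Then x = 5 + 9·5 = 50, valid modulo lcm(9, 13) = 117: x ≡ 50 (mod 117).
  Combine with x ≡ 2 (mod 7); new modulus lcm = 819.
    Write x = 50 + 117·t and substitute into x ≡ 2 (mod 7): 117·t ≡ 2 − 50 = -48 (mod 7).
    Reduce coefficients mod 7: 5·t ≡ 1 (mod 7).
    The inverse of 5 mod 7 is 3 (since 5·3 = 15 = 2·7 + 1), so t ≡ 3·1 = 3 ≡ 3 (mod 7).
    Then x = 50 + 117·3 = 401, valid modulo lcm(117, 7) = 819: x ≡ 401 (mod 819).
  Combine with x ≡ 18 (mod 19); new modulus lcm = 15561.
    Write x = 401 + 819·t and substitute into x ≡ 18 (mod 19): 819·t ≡ 18 − 401 = -383 (mod 19).
    Reduce coefficients mod 19: 2·t ≡ 16 (mod 19).
    The inverse of 2 mod 19 is 10 (since 2·10 = 20 = 1·19 + 1), so t ≡ 10·16 = 160 ≡ 8 (mod 19).
    Then x = 401 + 819·8 = 6953, valid modulo lcm(819, 19) = 15561: x ≡ 6953 (mod 15561).
  Combine with x ≡ 0 (mod 8); new modulus lcm = 124488.
    Write x = 6953 + 15561·t and substitute into x ≡ 0 (mod 8): 15561·t ≡ 0 − 6953 = -6953 (mod 8).
    Reduce coefficients mod 8: 1·t ≡ 7 (mod 8).
    So t ≡ 7 (mod 8).
    Then x = 6953 + 15561·7 = 115880, valid modulo lcm(15561, 8) = 124488: x ≡ 115880 (mod 124488).
Verify against each original: 115880 mod 9 = 5, 115880 mod 13 = 11, 115880 mod 7 = 2, 115880 mod 19 = 18, 115880 mod 8 = 0.

x ≡ 115880 (mod 124488).


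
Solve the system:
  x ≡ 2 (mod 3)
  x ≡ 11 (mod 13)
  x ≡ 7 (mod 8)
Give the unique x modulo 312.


Moduli 3, 13, 8 are pairwise coprime; by CRT there is a unique solution modulo M = 3 · 13 · 8 = 312.
Solve pairwise, accumulating the modulus:
  Start with x ≡ 2 (mod 3).
  Combine with x ≡ 11 (mod 13): since gcd(3, 13) = 1, we get a unique residue mod 39.
    Write x = 2 + 3·t and substitute into x ≡ 11 (mod 13): 3·t ≡ 11 − 2 = 9 (mod 13).
    The inverse of 3 mod 13 is 9 (since 3·9 = 27 = 2·13 + 1), so t ≡ 9·9 = 81 ≡ 3 (mod 13).
    Then x = 2 + 3·3 = 11, valid modulo lcm(3, 13) = 39: x ≡ 11 (mod 39).
  Combine with x ≡ 7 (mod 8): since gcd(39, 8) = 1, we get a unique residue mod 312.
    Write x = 11 + 39·t and substitute into x ≡ 7 (mod 8): 39·t ≡ 7 − 11 = -4 (mod 8).
    Reduce coefficients mod 8: 7·t ≡ 4 (mod 8).
    The inverse of 7 mod 8 is 7 (since 7·7 = 49 = 6·8 + 1), so t ≡ 7·4 = 28 ≡ 4 (mod 8).
    Then x = 11 + 39·4 = 167, valid modulo lcm(39, 8) = 312: x ≡ 167 (mod 312).
Verify: 167 mod 3 = 2 ✓, 167 mod 13 = 11 ✓, 167 mod 8 = 7 ✓.

x ≡ 167 (mod 312).
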